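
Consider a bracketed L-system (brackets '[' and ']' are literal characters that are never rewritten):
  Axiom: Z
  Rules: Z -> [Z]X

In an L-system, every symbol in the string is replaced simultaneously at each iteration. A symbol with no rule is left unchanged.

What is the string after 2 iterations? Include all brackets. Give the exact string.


Step 0: Z
Step 1: [Z]X
Step 2: [[Z]X]X

Answer: [[Z]X]X


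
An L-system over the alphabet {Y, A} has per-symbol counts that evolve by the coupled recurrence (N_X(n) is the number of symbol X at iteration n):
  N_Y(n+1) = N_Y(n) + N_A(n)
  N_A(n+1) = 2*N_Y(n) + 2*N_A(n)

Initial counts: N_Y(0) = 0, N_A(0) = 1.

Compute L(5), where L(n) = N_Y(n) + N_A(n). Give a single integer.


Answer: 243

Derivation:
Step 0: N_Y=0, N_A=1, L=1
Step 1: N_Y=1, N_A=2, L=3
Step 2: N_Y=3, N_A=6, L=9
Step 3: N_Y=9, N_A=18, L=27
Step 4: N_Y=27, N_A=54, L=81
Step 5: N_Y=81, N_A=162, L=243


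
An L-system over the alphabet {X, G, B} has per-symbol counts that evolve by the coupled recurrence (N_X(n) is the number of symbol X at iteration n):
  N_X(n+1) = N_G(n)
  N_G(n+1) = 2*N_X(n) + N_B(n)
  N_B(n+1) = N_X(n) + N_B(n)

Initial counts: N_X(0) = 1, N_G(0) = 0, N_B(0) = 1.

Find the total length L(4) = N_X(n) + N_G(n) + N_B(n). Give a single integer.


Answer: 24

Derivation:
Step 0: N_X=1, N_G=0, N_B=1, L=2
Step 1: N_X=0, N_G=3, N_B=2, L=5
Step 2: N_X=3, N_G=2, N_B=2, L=7
Step 3: N_X=2, N_G=8, N_B=5, L=15
Step 4: N_X=8, N_G=9, N_B=7, L=24


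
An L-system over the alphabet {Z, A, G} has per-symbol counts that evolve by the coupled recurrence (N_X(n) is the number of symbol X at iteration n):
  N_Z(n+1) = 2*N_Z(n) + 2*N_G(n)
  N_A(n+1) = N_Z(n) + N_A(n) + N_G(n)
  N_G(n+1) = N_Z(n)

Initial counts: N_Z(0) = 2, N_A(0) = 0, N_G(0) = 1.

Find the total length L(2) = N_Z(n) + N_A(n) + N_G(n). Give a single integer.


Answer: 33

Derivation:
Step 0: N_Z=2, N_A=0, N_G=1, L=3
Step 1: N_Z=6, N_A=3, N_G=2, L=11
Step 2: N_Z=16, N_A=11, N_G=6, L=33


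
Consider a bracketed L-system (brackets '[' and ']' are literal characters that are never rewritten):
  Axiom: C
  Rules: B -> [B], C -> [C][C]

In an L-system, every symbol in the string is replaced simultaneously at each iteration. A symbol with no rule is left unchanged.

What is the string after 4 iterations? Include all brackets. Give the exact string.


Step 0: C
Step 1: [C][C]
Step 2: [[C][C]][[C][C]]
Step 3: [[[C][C]][[C][C]]][[[C][C]][[C][C]]]
Step 4: [[[[C][C]][[C][C]]][[[C][C]][[C][C]]]][[[[C][C]][[C][C]]][[[C][C]][[C][C]]]]

Answer: [[[[C][C]][[C][C]]][[[C][C]][[C][C]]]][[[[C][C]][[C][C]]][[[C][C]][[C][C]]]]


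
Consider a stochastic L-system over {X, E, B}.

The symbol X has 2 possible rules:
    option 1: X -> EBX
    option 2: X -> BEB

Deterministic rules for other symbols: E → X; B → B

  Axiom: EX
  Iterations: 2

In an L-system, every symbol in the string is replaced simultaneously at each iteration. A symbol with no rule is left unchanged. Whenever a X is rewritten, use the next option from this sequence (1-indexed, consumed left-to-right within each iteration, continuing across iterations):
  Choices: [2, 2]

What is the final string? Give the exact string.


Step 0: EX
Step 1: XBEB  (used choices [2])
Step 2: BEBBXB  (used choices [2])

Answer: BEBBXB


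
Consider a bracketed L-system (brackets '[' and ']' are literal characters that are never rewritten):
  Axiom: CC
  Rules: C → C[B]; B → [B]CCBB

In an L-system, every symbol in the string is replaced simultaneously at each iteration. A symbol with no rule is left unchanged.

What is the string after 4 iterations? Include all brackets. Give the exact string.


Answer: C[B][[B]CCBB][[[B]CCBB]C[B]C[B][B]CCBB[B]CCBB][[[[B]CCBB]C[B]C[B][B]CCBB[B]CCBB]C[B][[B]CCBB]C[B][[B]CCBB][[B]CCBB]C[B]C[B][B]CCBB[B]CCBB[[B]CCBB]C[B]C[B][B]CCBB[B]CCBB]C[B][[B]CCBB][[[B]CCBB]C[B]C[B][B]CCBB[B]CCBB][[[[B]CCBB]C[B]C[B][B]CCBB[B]CCBB]C[B][[B]CCBB]C[B][[B]CCBB][[B]CCBB]C[B]C[B][B]CCBB[B]CCBB[[B]CCBB]C[B]C[B][B]CCBB[B]CCBB]

Derivation:
Step 0: CC
Step 1: C[B]C[B]
Step 2: C[B][[B]CCBB]C[B][[B]CCBB]
Step 3: C[B][[B]CCBB][[[B]CCBB]C[B]C[B][B]CCBB[B]CCBB]C[B][[B]CCBB][[[B]CCBB]C[B]C[B][B]CCBB[B]CCBB]
Step 4: C[B][[B]CCBB][[[B]CCBB]C[B]C[B][B]CCBB[B]CCBB][[[[B]CCBB]C[B]C[B][B]CCBB[B]CCBB]C[B][[B]CCBB]C[B][[B]CCBB][[B]CCBB]C[B]C[B][B]CCBB[B]CCBB[[B]CCBB]C[B]C[B][B]CCBB[B]CCBB]C[B][[B]CCBB][[[B]CCBB]C[B]C[B][B]CCBB[B]CCBB][[[[B]CCBB]C[B]C[B][B]CCBB[B]CCBB]C[B][[B]CCBB]C[B][[B]CCBB][[B]CCBB]C[B]C[B][B]CCBB[B]CCBB[[B]CCBB]C[B]C[B][B]CCBB[B]CCBB]


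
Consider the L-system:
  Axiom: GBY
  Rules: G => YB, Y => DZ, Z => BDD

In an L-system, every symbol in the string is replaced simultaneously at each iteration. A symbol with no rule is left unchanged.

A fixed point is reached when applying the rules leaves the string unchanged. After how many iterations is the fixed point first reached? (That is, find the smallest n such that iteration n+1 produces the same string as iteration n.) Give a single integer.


Answer: 3

Derivation:
Step 0: GBY
Step 1: YBBDZ
Step 2: DZBBDBDD
Step 3: DBDDBBDBDD
Step 4: DBDDBBDBDD  (unchanged — fixed point at step 3)


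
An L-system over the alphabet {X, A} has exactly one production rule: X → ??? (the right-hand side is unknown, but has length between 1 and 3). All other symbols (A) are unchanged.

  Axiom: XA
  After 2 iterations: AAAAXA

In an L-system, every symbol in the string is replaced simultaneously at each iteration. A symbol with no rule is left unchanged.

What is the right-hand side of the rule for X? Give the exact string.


Trying X → AAX:
  Step 0: XA
  Step 1: AAXA
  Step 2: AAAAXA
Matches the given result.

Answer: AAX


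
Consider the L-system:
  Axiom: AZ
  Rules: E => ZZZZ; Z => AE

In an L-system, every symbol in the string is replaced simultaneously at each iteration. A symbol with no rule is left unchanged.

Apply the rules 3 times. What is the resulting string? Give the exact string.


Step 0: AZ
Step 1: AAE
Step 2: AAZZZZ
Step 3: AAAEAEAEAE

Answer: AAAEAEAEAE


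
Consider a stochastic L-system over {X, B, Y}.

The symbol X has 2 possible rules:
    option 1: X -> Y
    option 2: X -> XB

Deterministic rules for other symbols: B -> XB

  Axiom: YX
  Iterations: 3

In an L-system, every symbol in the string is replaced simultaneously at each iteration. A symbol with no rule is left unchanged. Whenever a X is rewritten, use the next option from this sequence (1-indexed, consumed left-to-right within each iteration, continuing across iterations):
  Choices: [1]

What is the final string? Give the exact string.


Answer: YY

Derivation:
Step 0: YX
Step 1: YY  (used choices [1])
Step 2: YY  (used choices [])
Step 3: YY  (used choices [])


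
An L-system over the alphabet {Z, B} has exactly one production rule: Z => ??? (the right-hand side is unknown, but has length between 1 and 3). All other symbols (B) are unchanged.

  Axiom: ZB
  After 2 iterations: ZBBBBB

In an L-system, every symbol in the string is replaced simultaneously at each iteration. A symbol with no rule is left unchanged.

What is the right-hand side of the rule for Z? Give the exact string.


Answer: ZBB

Derivation:
Trying Z => ZBB:
  Step 0: ZB
  Step 1: ZBBB
  Step 2: ZBBBBB
Matches the given result.


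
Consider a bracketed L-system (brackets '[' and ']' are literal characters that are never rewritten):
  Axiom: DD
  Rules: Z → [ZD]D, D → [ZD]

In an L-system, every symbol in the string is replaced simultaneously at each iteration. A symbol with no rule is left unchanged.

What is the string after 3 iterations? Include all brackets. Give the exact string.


Answer: [[[ZD]D[ZD]][ZD][[ZD]D[ZD]]][[[ZD]D[ZD]][ZD][[ZD]D[ZD]]]

Derivation:
Step 0: DD
Step 1: [ZD][ZD]
Step 2: [[ZD]D[ZD]][[ZD]D[ZD]]
Step 3: [[[ZD]D[ZD]][ZD][[ZD]D[ZD]]][[[ZD]D[ZD]][ZD][[ZD]D[ZD]]]


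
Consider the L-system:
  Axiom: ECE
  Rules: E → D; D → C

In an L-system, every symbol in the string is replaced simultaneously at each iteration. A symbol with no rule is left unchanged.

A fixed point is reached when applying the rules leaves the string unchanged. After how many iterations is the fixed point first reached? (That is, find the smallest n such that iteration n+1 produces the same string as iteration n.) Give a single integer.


Answer: 2

Derivation:
Step 0: ECE
Step 1: DCD
Step 2: CCC
Step 3: CCC  (unchanged — fixed point at step 2)


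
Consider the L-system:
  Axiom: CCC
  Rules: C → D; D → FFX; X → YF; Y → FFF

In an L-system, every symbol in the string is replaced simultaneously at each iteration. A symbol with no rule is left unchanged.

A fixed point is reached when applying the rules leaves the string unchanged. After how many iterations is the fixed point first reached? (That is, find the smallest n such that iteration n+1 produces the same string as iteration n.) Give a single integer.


Answer: 4

Derivation:
Step 0: CCC
Step 1: DDD
Step 2: FFXFFXFFX
Step 3: FFYFFFYFFFYF
Step 4: FFFFFFFFFFFFFFFFFF
Step 5: FFFFFFFFFFFFFFFFFF  (unchanged — fixed point at step 4)


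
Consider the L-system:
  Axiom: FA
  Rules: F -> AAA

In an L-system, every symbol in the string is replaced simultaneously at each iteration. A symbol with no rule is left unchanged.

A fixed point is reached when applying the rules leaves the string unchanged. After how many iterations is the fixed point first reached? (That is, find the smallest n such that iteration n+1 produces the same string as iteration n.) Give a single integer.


Step 0: FA
Step 1: AAAA
Step 2: AAAA  (unchanged — fixed point at step 1)

Answer: 1


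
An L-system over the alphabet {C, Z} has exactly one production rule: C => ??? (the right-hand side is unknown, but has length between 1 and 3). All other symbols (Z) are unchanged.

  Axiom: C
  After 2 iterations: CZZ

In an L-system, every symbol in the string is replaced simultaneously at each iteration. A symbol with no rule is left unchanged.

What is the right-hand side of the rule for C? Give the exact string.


Answer: CZ

Derivation:
Trying C => CZ:
  Step 0: C
  Step 1: CZ
  Step 2: CZZ
Matches the given result.


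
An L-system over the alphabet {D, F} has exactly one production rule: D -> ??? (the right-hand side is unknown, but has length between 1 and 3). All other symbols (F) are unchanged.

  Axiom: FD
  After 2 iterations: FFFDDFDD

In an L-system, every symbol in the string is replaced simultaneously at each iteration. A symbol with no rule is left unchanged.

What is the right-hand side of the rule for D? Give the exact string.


Trying D -> FDD:
  Step 0: FD
  Step 1: FFDD
  Step 2: FFFDDFDD
Matches the given result.

Answer: FDD


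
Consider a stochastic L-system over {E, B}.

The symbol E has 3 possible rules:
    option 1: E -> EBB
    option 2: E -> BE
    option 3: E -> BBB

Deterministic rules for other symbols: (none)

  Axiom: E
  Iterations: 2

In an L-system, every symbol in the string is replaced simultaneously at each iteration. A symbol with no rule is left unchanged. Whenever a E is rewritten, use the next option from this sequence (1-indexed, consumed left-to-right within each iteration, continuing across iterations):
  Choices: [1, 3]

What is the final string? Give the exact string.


Answer: BBBBB

Derivation:
Step 0: E
Step 1: EBB  (used choices [1])
Step 2: BBBBB  (used choices [3])


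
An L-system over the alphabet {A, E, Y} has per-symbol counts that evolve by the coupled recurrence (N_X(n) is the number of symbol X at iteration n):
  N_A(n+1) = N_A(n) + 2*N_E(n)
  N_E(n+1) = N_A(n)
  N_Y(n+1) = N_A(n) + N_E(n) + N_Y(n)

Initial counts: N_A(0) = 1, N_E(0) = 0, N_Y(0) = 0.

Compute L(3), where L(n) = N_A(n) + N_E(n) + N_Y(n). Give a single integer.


Answer: 15

Derivation:
Step 0: N_A=1, N_E=0, N_Y=0, L=1
Step 1: N_A=1, N_E=1, N_Y=1, L=3
Step 2: N_A=3, N_E=1, N_Y=3, L=7
Step 3: N_A=5, N_E=3, N_Y=7, L=15


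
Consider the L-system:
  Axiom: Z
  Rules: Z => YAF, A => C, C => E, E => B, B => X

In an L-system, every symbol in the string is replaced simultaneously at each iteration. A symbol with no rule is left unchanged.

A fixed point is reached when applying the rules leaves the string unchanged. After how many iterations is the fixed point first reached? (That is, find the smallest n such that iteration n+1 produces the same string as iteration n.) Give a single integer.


Step 0: Z
Step 1: YAF
Step 2: YCF
Step 3: YEF
Step 4: YBF
Step 5: YXF
Step 6: YXF  (unchanged — fixed point at step 5)

Answer: 5


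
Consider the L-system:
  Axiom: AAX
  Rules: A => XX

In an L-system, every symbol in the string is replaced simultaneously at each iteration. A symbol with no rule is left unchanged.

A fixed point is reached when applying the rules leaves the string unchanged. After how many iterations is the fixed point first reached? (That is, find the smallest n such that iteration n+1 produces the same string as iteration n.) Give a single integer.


Step 0: AAX
Step 1: XXXXX
Step 2: XXXXX  (unchanged — fixed point at step 1)

Answer: 1


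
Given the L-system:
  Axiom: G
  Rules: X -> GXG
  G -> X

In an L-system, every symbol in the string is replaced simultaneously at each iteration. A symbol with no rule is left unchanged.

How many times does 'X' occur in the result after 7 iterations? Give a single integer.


Step 0: G  (0 'X')
Step 1: X  (1 'X')
Step 2: GXG  (1 'X')
Step 3: XGXGX  (3 'X')
Step 4: GXGXGXGXGXG  (5 'X')
Step 5: XGXGXGXGXGXGXGXGXGXGX  (11 'X')
Step 6: GXGXGXGXGXGXGXGXGXGXGXGXGXGXGXGXGXGXGXGXGXG  (21 'X')
Step 7: XGXGXGXGXGXGXGXGXGXGXGXGXGXGXGXGXGXGXGXGXGXGXGXGXGXGXGXGXGXGXGXGXGXGXGXGXGXGXGXGXGXGX  (43 'X')

Answer: 43


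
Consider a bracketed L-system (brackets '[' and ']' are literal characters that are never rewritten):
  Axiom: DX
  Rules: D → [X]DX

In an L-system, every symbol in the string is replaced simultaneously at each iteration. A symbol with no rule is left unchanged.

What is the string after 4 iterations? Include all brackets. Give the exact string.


Answer: [X][X][X][X]DXXXXX

Derivation:
Step 0: DX
Step 1: [X]DXX
Step 2: [X][X]DXXX
Step 3: [X][X][X]DXXXX
Step 4: [X][X][X][X]DXXXXX


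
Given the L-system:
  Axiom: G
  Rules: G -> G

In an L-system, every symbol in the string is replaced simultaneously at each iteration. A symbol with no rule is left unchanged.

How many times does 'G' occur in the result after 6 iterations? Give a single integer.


Step 0: G  (1 'G')
Step 1: G  (1 'G')
Step 2: G  (1 'G')
Step 3: G  (1 'G')
Step 4: G  (1 'G')
Step 5: G  (1 'G')
Step 6: G  (1 'G')

Answer: 1


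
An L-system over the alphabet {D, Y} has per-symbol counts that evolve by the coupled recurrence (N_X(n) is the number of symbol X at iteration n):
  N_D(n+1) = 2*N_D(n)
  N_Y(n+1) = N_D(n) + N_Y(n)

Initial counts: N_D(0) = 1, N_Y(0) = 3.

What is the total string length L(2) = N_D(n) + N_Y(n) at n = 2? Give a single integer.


Answer: 10

Derivation:
Step 0: N_D=1, N_Y=3, L=4
Step 1: N_D=2, N_Y=4, L=6
Step 2: N_D=4, N_Y=6, L=10


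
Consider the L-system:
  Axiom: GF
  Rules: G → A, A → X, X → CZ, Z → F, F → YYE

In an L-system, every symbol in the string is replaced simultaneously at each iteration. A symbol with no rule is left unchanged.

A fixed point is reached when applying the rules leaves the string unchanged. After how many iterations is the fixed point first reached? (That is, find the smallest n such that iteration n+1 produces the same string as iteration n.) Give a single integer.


Step 0: GF
Step 1: AYYE
Step 2: XYYE
Step 3: CZYYE
Step 4: CFYYE
Step 5: CYYEYYE
Step 6: CYYEYYE  (unchanged — fixed point at step 5)

Answer: 5


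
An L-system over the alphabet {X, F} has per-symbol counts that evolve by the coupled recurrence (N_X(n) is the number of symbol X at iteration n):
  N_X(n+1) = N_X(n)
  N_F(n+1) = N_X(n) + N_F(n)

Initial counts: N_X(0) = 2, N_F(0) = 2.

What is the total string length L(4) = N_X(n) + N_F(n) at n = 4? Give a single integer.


Step 0: N_X=2, N_F=2, L=4
Step 1: N_X=2, N_F=4, L=6
Step 2: N_X=2, N_F=6, L=8
Step 3: N_X=2, N_F=8, L=10
Step 4: N_X=2, N_F=10, L=12

Answer: 12


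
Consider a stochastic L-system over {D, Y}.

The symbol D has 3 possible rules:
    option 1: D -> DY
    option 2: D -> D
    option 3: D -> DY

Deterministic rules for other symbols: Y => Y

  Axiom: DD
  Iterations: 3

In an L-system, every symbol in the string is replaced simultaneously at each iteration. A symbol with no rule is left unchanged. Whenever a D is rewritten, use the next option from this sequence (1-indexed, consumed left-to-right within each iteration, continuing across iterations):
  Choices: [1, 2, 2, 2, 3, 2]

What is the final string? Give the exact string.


Step 0: DD
Step 1: DYD  (used choices [1, 2])
Step 2: DYD  (used choices [2, 2])
Step 3: DYYD  (used choices [3, 2])

Answer: DYYD


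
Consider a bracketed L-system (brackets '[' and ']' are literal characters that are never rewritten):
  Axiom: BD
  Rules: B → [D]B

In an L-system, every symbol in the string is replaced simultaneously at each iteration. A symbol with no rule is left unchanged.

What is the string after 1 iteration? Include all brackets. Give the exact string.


Answer: [D]BD

Derivation:
Step 0: BD
Step 1: [D]BD


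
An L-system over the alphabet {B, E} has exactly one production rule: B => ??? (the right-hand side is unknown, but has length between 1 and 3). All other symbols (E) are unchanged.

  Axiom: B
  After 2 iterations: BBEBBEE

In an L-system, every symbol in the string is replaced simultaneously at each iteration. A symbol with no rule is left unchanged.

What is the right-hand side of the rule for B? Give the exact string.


Trying B => BBE:
  Step 0: B
  Step 1: BBE
  Step 2: BBEBBEE
Matches the given result.

Answer: BBE


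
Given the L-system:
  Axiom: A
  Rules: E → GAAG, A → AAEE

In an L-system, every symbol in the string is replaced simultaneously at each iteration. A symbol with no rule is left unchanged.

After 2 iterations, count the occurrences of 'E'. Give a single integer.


Step 0: A  (0 'E')
Step 1: AAEE  (2 'E')
Step 2: AAEEAAEEGAAGGAAG  (4 'E')

Answer: 4


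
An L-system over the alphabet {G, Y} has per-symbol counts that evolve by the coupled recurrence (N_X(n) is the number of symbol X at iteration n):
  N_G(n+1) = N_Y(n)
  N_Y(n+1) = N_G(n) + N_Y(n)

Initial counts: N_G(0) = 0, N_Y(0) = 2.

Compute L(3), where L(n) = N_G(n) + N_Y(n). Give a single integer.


Step 0: N_G=0, N_Y=2, L=2
Step 1: N_G=2, N_Y=2, L=4
Step 2: N_G=2, N_Y=4, L=6
Step 3: N_G=4, N_Y=6, L=10

Answer: 10


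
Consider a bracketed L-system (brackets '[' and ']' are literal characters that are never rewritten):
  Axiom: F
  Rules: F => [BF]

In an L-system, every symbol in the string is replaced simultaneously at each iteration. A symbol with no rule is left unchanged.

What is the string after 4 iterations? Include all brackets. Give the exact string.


Step 0: F
Step 1: [BF]
Step 2: [B[BF]]
Step 3: [B[B[BF]]]
Step 4: [B[B[B[BF]]]]

Answer: [B[B[B[BF]]]]


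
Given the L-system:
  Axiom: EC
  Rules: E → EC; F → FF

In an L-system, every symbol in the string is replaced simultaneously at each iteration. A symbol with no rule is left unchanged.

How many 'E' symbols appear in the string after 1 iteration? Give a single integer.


Step 0: EC  (1 'E')
Step 1: ECC  (1 'E')

Answer: 1


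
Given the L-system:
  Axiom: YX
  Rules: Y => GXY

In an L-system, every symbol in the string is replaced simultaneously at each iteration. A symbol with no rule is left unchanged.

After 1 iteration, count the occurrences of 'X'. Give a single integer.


Answer: 2

Derivation:
Step 0: YX  (1 'X')
Step 1: GXYX  (2 'X')


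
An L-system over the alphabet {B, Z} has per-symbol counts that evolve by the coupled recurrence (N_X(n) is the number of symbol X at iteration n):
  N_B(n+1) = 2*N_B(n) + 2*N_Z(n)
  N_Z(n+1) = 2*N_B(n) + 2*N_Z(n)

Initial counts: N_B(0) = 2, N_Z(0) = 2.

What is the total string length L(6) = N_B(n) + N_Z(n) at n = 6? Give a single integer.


Step 0: N_B=2, N_Z=2, L=4
Step 1: N_B=8, N_Z=8, L=16
Step 2: N_B=32, N_Z=32, L=64
Step 3: N_B=128, N_Z=128, L=256
Step 4: N_B=512, N_Z=512, L=1024
Step 5: N_B=2048, N_Z=2048, L=4096
Step 6: N_B=8192, N_Z=8192, L=16384

Answer: 16384


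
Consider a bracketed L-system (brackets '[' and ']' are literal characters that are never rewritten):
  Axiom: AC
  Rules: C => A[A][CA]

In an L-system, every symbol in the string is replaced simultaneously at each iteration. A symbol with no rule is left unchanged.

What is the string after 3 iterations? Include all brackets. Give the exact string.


Step 0: AC
Step 1: AA[A][CA]
Step 2: AA[A][A[A][CA]A]
Step 3: AA[A][A[A][A[A][CA]A]A]

Answer: AA[A][A[A][A[A][CA]A]A]


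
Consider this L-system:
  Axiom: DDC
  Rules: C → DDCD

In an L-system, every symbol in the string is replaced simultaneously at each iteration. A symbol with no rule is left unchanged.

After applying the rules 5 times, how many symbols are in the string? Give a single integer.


Answer: 18

Derivation:
Step 0: length = 3
Step 1: length = 6
Step 2: length = 9
Step 3: length = 12
Step 4: length = 15
Step 5: length = 18


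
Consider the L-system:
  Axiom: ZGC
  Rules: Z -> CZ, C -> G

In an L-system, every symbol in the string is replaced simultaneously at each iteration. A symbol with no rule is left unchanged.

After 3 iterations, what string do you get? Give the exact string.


Step 0: ZGC
Step 1: CZGG
Step 2: GCZGG
Step 3: GGCZGG

Answer: GGCZGG


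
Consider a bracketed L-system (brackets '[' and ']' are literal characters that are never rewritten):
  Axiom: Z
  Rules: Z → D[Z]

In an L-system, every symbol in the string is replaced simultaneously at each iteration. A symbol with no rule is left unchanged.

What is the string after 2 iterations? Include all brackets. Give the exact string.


Answer: D[D[Z]]

Derivation:
Step 0: Z
Step 1: D[Z]
Step 2: D[D[Z]]


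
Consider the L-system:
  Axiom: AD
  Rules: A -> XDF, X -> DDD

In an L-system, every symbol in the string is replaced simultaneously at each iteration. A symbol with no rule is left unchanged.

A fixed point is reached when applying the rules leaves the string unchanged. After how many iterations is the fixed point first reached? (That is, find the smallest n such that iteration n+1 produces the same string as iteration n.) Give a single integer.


Step 0: AD
Step 1: XDFD
Step 2: DDDDFD
Step 3: DDDDFD  (unchanged — fixed point at step 2)

Answer: 2


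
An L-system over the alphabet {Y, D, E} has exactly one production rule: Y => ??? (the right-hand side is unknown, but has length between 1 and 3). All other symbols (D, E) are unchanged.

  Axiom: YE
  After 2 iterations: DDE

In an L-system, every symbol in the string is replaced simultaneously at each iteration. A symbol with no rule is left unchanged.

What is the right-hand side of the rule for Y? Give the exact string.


Answer: DD

Derivation:
Trying Y => DD:
  Step 0: YE
  Step 1: DDE
  Step 2: DDE
Matches the given result.


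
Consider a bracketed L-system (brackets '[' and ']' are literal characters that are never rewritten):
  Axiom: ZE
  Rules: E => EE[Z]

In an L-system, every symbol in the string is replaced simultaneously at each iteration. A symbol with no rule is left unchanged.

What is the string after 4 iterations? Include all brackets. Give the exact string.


Step 0: ZE
Step 1: ZEE[Z]
Step 2: ZEE[Z]EE[Z][Z]
Step 3: ZEE[Z]EE[Z][Z]EE[Z]EE[Z][Z][Z]
Step 4: ZEE[Z]EE[Z][Z]EE[Z]EE[Z][Z][Z]EE[Z]EE[Z][Z]EE[Z]EE[Z][Z][Z][Z]

Answer: ZEE[Z]EE[Z][Z]EE[Z]EE[Z][Z][Z]EE[Z]EE[Z][Z]EE[Z]EE[Z][Z][Z][Z]


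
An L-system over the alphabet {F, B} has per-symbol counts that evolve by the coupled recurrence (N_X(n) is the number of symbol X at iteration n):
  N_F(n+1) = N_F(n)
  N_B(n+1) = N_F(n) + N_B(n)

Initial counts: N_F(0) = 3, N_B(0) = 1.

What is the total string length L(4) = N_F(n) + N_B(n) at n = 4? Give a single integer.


Step 0: N_F=3, N_B=1, L=4
Step 1: N_F=3, N_B=4, L=7
Step 2: N_F=3, N_B=7, L=10
Step 3: N_F=3, N_B=10, L=13
Step 4: N_F=3, N_B=13, L=16

Answer: 16


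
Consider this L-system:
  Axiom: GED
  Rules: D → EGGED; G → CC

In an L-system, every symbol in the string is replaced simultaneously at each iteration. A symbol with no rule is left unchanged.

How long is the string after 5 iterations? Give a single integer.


Step 0: length = 3
Step 1: length = 8
Step 2: length = 14
Step 3: length = 20
Step 4: length = 26
Step 5: length = 32

Answer: 32


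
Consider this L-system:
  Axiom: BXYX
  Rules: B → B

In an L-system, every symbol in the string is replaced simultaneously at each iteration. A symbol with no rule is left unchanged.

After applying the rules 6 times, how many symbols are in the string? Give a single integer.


Step 0: length = 4
Step 1: length = 4
Step 2: length = 4
Step 3: length = 4
Step 4: length = 4
Step 5: length = 4
Step 6: length = 4

Answer: 4


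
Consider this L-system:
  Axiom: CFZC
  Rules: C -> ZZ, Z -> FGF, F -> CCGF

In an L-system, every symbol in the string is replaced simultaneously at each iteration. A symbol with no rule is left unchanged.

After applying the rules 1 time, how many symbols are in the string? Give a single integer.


Answer: 11

Derivation:
Step 0: length = 4
Step 1: length = 11


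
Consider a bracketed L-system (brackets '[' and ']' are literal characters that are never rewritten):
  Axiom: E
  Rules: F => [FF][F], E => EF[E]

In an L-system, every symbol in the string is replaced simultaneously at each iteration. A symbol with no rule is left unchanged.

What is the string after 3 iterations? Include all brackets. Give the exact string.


Answer: EF[E][FF][F][EF[E]][[FF][F][FF][F]][[FF][F]][EF[E][FF][F][EF[E]]]

Derivation:
Step 0: E
Step 1: EF[E]
Step 2: EF[E][FF][F][EF[E]]
Step 3: EF[E][FF][F][EF[E]][[FF][F][FF][F]][[FF][F]][EF[E][FF][F][EF[E]]]


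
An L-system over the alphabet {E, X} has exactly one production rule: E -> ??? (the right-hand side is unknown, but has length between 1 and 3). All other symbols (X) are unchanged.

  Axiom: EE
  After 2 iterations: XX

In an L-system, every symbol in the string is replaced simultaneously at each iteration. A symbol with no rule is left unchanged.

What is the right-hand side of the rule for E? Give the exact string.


Answer: X

Derivation:
Trying E -> X:
  Step 0: EE
  Step 1: XX
  Step 2: XX
Matches the given result.


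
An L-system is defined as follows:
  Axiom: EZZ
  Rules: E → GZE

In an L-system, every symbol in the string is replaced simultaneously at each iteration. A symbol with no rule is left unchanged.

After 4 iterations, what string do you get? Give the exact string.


Step 0: EZZ
Step 1: GZEZZ
Step 2: GZGZEZZ
Step 3: GZGZGZEZZ
Step 4: GZGZGZGZEZZ

Answer: GZGZGZGZEZZ


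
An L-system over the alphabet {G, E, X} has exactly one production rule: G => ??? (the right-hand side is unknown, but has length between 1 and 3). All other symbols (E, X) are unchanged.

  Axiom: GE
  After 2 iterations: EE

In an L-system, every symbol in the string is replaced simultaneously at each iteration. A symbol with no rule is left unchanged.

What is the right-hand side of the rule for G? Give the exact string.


Answer: E

Derivation:
Trying G => E:
  Step 0: GE
  Step 1: EE
  Step 2: EE
Matches the given result.


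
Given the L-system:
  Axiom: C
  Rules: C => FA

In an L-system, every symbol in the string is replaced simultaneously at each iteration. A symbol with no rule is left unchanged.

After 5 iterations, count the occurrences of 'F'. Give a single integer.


Answer: 1

Derivation:
Step 0: C  (0 'F')
Step 1: FA  (1 'F')
Step 2: FA  (1 'F')
Step 3: FA  (1 'F')
Step 4: FA  (1 'F')
Step 5: FA  (1 'F')


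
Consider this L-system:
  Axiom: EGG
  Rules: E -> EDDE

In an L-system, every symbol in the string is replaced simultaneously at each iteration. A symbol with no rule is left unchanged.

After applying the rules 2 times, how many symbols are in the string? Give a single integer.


Answer: 12

Derivation:
Step 0: length = 3
Step 1: length = 6
Step 2: length = 12


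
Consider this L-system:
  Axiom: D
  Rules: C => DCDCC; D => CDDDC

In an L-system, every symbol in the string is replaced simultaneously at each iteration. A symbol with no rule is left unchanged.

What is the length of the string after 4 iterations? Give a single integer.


Answer: 625

Derivation:
Step 0: length = 1
Step 1: length = 5
Step 2: length = 25
Step 3: length = 125
Step 4: length = 625


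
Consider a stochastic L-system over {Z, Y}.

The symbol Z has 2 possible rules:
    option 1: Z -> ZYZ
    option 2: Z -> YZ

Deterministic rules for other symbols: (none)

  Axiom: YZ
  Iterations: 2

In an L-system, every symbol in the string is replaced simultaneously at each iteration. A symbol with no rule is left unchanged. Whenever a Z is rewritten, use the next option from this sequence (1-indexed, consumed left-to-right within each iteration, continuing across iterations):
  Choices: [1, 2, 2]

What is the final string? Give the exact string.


Step 0: YZ
Step 1: YZYZ  (used choices [1])
Step 2: YYZYYZ  (used choices [2, 2])

Answer: YYZYYZ


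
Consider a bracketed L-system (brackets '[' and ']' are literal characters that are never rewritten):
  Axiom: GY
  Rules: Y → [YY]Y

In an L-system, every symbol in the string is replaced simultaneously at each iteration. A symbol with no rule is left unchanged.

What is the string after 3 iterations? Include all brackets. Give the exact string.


Step 0: GY
Step 1: G[YY]Y
Step 2: G[[YY]Y[YY]Y][YY]Y
Step 3: G[[[YY]Y[YY]Y][YY]Y[[YY]Y[YY]Y][YY]Y][[YY]Y[YY]Y][YY]Y

Answer: G[[[YY]Y[YY]Y][YY]Y[[YY]Y[YY]Y][YY]Y][[YY]Y[YY]Y][YY]Y


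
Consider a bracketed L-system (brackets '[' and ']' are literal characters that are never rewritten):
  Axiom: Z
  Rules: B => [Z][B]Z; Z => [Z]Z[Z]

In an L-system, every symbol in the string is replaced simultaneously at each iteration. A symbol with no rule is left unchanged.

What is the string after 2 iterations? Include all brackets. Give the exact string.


Answer: [[Z]Z[Z]][Z]Z[Z][[Z]Z[Z]]

Derivation:
Step 0: Z
Step 1: [Z]Z[Z]
Step 2: [[Z]Z[Z]][Z]Z[Z][[Z]Z[Z]]


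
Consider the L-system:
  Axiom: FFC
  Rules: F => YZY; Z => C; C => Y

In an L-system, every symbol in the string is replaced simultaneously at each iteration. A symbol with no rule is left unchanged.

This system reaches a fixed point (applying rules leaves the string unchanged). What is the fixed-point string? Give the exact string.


Answer: YYYYYYY

Derivation:
Step 0: FFC
Step 1: YZYYZYY
Step 2: YCYYCYY
Step 3: YYYYYYY
Step 4: YYYYYYY  (unchanged — fixed point at step 3)


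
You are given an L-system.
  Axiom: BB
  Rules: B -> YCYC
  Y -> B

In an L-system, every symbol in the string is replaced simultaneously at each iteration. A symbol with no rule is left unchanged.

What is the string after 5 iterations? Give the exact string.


Step 0: BB
Step 1: YCYCYCYC
Step 2: BCBCBCBC
Step 3: YCYCCYCYCCYCYCCYCYCC
Step 4: BCBCCBCBCCBCBCCBCBCC
Step 5: YCYCCYCYCCCYCYCCYCYCCCYCYCCYCYCCCYCYCCYCYCCC

Answer: YCYCCYCYCCCYCYCCYCYCCCYCYCCYCYCCCYCYCCYCYCCC


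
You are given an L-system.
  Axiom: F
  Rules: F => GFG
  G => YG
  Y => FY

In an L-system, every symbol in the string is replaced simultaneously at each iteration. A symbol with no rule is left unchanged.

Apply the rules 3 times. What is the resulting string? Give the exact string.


Step 0: F
Step 1: GFG
Step 2: YGGFGYG
Step 3: FYYGYGGFGYGFYYG

Answer: FYYGYGGFGYGFYYG


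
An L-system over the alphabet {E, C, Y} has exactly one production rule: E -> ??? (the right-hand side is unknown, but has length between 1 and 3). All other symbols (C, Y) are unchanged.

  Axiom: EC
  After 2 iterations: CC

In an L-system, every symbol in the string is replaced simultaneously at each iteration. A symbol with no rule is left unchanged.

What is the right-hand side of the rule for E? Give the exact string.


Answer: C

Derivation:
Trying E -> C:
  Step 0: EC
  Step 1: CC
  Step 2: CC
Matches the given result.


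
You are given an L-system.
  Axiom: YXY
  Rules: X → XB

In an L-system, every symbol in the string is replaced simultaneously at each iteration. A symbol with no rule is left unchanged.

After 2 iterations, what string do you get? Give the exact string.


Step 0: YXY
Step 1: YXBY
Step 2: YXBBY

Answer: YXBBY


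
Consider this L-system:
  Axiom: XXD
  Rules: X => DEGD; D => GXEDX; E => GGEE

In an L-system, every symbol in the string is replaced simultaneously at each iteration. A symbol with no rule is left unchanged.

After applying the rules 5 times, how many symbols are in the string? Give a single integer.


Step 0: length = 3
Step 1: length = 13
Step 2: length = 48
Step 3: length = 153
Step 4: length = 458
Step 5: length = 1303

Answer: 1303


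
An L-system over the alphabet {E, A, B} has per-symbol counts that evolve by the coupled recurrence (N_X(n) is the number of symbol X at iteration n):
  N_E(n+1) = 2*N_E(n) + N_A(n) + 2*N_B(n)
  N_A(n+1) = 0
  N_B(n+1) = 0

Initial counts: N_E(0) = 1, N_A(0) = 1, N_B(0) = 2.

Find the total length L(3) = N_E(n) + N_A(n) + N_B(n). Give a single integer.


Step 0: N_E=1, N_A=1, N_B=2, L=4
Step 1: N_E=7, N_A=0, N_B=0, L=7
Step 2: N_E=14, N_A=0, N_B=0, L=14
Step 3: N_E=28, N_A=0, N_B=0, L=28

Answer: 28


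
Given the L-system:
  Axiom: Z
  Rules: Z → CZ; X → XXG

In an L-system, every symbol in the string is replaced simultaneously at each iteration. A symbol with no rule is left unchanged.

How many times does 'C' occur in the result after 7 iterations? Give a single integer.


Step 0: Z  (0 'C')
Step 1: CZ  (1 'C')
Step 2: CCZ  (2 'C')
Step 3: CCCZ  (3 'C')
Step 4: CCCCZ  (4 'C')
Step 5: CCCCCZ  (5 'C')
Step 6: CCCCCCZ  (6 'C')
Step 7: CCCCCCCZ  (7 'C')

Answer: 7


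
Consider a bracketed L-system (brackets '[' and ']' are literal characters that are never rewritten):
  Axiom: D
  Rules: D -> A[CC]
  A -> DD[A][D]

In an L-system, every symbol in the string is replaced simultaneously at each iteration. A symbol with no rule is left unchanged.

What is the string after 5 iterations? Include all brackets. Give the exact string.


Step 0: D
Step 1: A[CC]
Step 2: DD[A][D][CC]
Step 3: A[CC]A[CC][DD[A][D]][A[CC]][CC]
Step 4: DD[A][D][CC]DD[A][D][CC][A[CC]A[CC][DD[A][D]][A[CC]]][DD[A][D][CC]][CC]
Step 5: A[CC]A[CC][DD[A][D]][A[CC]][CC]A[CC]A[CC][DD[A][D]][A[CC]][CC][DD[A][D][CC]DD[A][D][CC][A[CC]A[CC][DD[A][D]][A[CC]]][DD[A][D][CC]]][A[CC]A[CC][DD[A][D]][A[CC]][CC]][CC]

Answer: A[CC]A[CC][DD[A][D]][A[CC]][CC]A[CC]A[CC][DD[A][D]][A[CC]][CC][DD[A][D][CC]DD[A][D][CC][A[CC]A[CC][DD[A][D]][A[CC]]][DD[A][D][CC]]][A[CC]A[CC][DD[A][D]][A[CC]][CC]][CC]


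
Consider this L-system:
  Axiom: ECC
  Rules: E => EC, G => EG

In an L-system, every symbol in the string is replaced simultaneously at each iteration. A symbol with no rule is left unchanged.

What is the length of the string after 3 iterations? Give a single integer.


Answer: 6

Derivation:
Step 0: length = 3
Step 1: length = 4
Step 2: length = 5
Step 3: length = 6


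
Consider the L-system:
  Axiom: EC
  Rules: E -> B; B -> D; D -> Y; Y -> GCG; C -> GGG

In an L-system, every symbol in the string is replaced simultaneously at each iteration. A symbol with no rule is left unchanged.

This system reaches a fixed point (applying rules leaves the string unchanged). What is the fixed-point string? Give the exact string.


Step 0: EC
Step 1: BGGG
Step 2: DGGG
Step 3: YGGG
Step 4: GCGGGG
Step 5: GGGGGGGG
Step 6: GGGGGGGG  (unchanged — fixed point at step 5)

Answer: GGGGGGGG


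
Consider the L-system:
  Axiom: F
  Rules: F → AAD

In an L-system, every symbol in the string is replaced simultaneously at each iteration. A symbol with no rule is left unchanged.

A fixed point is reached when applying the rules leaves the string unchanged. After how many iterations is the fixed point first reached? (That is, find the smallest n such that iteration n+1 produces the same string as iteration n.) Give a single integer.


Answer: 1

Derivation:
Step 0: F
Step 1: AAD
Step 2: AAD  (unchanged — fixed point at step 1)


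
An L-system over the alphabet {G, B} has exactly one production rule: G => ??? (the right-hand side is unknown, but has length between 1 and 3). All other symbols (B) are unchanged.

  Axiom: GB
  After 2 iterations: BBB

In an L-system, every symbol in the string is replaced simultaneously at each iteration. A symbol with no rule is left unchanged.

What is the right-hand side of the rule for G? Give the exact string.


Trying G => BB:
  Step 0: GB
  Step 1: BBB
  Step 2: BBB
Matches the given result.

Answer: BB


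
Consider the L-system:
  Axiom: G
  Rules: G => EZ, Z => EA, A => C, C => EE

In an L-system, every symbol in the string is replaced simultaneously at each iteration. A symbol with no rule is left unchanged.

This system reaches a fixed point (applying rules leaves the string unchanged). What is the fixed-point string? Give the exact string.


Step 0: G
Step 1: EZ
Step 2: EEA
Step 3: EEC
Step 4: EEEE
Step 5: EEEE  (unchanged — fixed point at step 4)

Answer: EEEE


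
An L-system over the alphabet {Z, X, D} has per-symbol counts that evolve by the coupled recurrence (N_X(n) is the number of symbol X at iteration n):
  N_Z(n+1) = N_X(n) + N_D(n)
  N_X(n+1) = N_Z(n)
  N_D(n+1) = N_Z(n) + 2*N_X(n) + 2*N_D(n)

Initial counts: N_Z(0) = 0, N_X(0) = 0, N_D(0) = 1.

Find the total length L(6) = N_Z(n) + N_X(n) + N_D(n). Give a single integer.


Answer: 448

Derivation:
Step 0: N_Z=0, N_X=0, N_D=1, L=1
Step 1: N_Z=1, N_X=0, N_D=2, L=3
Step 2: N_Z=2, N_X=1, N_D=5, L=8
Step 3: N_Z=6, N_X=2, N_D=14, L=22
Step 4: N_Z=16, N_X=6, N_D=38, L=60
Step 5: N_Z=44, N_X=16, N_D=104, L=164
Step 6: N_Z=120, N_X=44, N_D=284, L=448


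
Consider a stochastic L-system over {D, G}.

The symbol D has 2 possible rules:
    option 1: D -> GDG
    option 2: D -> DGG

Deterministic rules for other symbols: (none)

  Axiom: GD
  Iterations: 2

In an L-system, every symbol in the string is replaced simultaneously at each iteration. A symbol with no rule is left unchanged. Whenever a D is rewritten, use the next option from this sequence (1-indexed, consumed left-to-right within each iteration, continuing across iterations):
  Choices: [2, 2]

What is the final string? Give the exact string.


Step 0: GD
Step 1: GDGG  (used choices [2])
Step 2: GDGGGG  (used choices [2])

Answer: GDGGGG


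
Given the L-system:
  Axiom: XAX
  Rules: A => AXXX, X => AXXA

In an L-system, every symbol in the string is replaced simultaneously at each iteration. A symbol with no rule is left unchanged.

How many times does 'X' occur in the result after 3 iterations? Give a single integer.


Step 0: XAX  (2 'X')
Step 1: AXXAAXXXAXXA  (7 'X')
Step 2: AXXXAXXAAXXAAXXXAXXXAXXAAXXAAXXAAXXXAXXAAXXAAXXX  (29 'X')
Step 3: AXXXAXXAAXXAAXXAAXXXAXXAAXXAAXXXAXXXAXXAAXXAAXXXAXXXAXXAAXXAAXXAAXXXAXXAAXXAAXXAAXXXAXXAAXXAAXXXAXXXAXXAAXXAAXXXAXXXAXXAAXXAAXXXAXXXAXXAAXXAAXXAAXXXAXXAAXXAAXXXAXXXAXXAAXXAAXXXAXXXAXXAAXXAAXXA  (115 'X')

Answer: 115


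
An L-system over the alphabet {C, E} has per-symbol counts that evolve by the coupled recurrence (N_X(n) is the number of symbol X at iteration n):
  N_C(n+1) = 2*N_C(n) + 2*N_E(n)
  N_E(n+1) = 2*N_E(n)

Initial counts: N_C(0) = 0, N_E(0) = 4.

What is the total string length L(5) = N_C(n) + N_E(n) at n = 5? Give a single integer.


Step 0: N_C=0, N_E=4, L=4
Step 1: N_C=8, N_E=8, L=16
Step 2: N_C=32, N_E=16, L=48
Step 3: N_C=96, N_E=32, L=128
Step 4: N_C=256, N_E=64, L=320
Step 5: N_C=640, N_E=128, L=768

Answer: 768


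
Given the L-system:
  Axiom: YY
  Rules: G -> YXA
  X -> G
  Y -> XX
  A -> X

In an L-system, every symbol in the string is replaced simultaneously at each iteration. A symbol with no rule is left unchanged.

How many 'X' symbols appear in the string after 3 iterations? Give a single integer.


Answer: 4

Derivation:
Step 0: YY  (0 'X')
Step 1: XXXX  (4 'X')
Step 2: GGGG  (0 'X')
Step 3: YXAYXAYXAYXA  (4 'X')
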